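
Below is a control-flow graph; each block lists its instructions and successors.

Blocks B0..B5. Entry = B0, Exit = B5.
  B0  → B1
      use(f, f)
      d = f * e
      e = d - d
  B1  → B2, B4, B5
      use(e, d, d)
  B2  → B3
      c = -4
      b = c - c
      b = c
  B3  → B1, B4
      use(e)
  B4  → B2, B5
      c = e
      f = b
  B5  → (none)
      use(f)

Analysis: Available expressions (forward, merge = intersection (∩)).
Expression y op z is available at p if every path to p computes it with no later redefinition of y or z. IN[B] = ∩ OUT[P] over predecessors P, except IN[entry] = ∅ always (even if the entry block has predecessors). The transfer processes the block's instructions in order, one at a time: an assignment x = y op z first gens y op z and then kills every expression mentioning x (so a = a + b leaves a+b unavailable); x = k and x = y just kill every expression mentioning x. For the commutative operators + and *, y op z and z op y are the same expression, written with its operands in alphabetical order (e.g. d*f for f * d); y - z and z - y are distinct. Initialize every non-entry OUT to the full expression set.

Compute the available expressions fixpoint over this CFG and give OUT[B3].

Answer: {c-c, d-d}

Trace:
Per-block solution:
  B0: | IN={} | OUT={d-d}
  B1: | IN={d-d} | OUT={d-d}
  B2: | IN={d-d} | OUT={c-c, d-d}
  B3: | IN={c-c, d-d} | OUT={c-c, d-d}
  B4: | IN={d-d} | OUT={d-d}
  B5: | IN={d-d} | OUT={d-d}

Merge at B3: IN[B3] = OUT[B2] = {c-c, d-d}
Applying B3's transfer function to that IN value gives OUT[B3] (row B3 above).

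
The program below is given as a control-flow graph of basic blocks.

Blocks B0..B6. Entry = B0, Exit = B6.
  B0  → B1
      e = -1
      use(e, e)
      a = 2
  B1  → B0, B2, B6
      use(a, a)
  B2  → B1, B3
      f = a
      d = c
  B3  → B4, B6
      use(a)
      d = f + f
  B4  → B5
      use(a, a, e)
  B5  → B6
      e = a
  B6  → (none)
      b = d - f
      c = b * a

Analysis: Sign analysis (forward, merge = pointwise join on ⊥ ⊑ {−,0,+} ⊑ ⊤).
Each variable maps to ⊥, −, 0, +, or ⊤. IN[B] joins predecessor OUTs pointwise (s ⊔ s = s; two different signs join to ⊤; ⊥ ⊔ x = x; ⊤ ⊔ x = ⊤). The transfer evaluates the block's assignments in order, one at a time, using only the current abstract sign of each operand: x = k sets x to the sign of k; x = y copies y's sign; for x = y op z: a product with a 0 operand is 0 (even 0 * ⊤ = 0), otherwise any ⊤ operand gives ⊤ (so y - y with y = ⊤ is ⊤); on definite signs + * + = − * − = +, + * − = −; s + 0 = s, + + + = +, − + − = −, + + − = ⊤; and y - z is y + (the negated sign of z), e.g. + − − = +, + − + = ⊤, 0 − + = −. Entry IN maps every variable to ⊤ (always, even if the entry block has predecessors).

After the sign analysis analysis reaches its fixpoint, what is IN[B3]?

Answer: {a: +, b: ⊤, c: ⊤, d: ⊤, e: -, f: +}

Trace:
Fixpoint table:
  B0: | IN=(all ⊤) | OUT={a:+, e:-; rest ⊤}
  B1: | IN={a:+, e:-; rest ⊤} | OUT={a:+, e:-; rest ⊤}
  B2: | IN={a:+, e:-; rest ⊤} | OUT={a:+, e:-, f:+; rest ⊤}
  B3: | IN={a:+, e:-, f:+; rest ⊤} | OUT={a:+, d:+, e:-, f:+; rest ⊤}
  B4: | IN={a:+, d:+, e:-, f:+; rest ⊤} | OUT={a:+, d:+, e:-, f:+; rest ⊤}
  B5: | IN={a:+, d:+, e:-, f:+; rest ⊤} | OUT={a:+, d:+, e:+, f:+; rest ⊤}
  B6: | IN={a:+; rest ⊤} | OUT={a:+; rest ⊤}

Merge at B3: IN[B3] = OUT[B2] = {a: +, b: ⊤, c: ⊤, d: ⊤, e: -, f: +}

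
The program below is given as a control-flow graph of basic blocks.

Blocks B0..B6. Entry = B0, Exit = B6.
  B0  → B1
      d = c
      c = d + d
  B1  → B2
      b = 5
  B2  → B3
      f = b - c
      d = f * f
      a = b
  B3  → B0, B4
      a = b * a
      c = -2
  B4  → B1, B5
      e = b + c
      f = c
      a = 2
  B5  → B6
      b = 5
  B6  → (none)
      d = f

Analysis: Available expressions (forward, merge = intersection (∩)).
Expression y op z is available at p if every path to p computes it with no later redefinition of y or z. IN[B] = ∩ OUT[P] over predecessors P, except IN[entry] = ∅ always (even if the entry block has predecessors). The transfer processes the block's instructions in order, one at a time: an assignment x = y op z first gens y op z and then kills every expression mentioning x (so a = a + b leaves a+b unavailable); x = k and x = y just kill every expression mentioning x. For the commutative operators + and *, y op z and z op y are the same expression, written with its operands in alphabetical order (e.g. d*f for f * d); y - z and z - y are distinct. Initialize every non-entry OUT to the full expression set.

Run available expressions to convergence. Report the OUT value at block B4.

Fixpoint table:
  B0: | IN={} | OUT={d+d}
  B1: | IN={} | OUT={}
  B2: | IN={} | OUT={b-c, f*f}
  B3: | IN={b-c, f*f} | OUT={f*f}
  B4: | IN={f*f} | OUT={b+c}
  B5: | IN={b+c} | OUT={}
  B6: | IN={} | OUT={}

Merge at B4: IN[B4] = OUT[B3] = {f*f}
Applying B4's transfer function to that IN value gives OUT[B4] (row B4 above).

Answer: {b+c}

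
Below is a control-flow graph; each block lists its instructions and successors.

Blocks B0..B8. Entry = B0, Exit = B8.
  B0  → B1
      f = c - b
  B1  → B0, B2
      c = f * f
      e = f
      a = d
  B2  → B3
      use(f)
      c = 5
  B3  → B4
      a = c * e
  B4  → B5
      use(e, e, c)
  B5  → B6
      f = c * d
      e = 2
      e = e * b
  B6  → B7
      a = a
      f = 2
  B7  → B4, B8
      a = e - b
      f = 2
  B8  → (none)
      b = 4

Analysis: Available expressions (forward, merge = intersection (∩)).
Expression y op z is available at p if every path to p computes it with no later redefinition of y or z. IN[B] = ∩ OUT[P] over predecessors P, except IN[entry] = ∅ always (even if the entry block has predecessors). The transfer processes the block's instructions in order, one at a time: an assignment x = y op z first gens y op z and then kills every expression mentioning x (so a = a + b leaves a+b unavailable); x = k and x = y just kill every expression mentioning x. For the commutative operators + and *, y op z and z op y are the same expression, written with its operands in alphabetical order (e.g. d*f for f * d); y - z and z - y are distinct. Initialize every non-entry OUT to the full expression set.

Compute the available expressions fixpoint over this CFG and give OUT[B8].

Fixpoint table:
  B0:   IN={}   OUT={c-b}
  B1:   IN={c-b}   OUT={f*f}
  B2:   IN={f*f}   OUT={f*f}
  B3:   IN={f*f}   OUT={c*e, f*f}
  B4:   IN={}   OUT={}
  B5:   IN={}   OUT={c*d}
  B6:   IN={c*d}   OUT={c*d}
  B7:   IN={c*d}   OUT={c*d, e-b}
  B8:   IN={c*d, e-b}   OUT={c*d}

Merge at B8: IN[B8] = OUT[B7] = {c*d, e-b}
Applying B8's transfer function to that IN value gives OUT[B8] (row B8 above).

Answer: {c*d}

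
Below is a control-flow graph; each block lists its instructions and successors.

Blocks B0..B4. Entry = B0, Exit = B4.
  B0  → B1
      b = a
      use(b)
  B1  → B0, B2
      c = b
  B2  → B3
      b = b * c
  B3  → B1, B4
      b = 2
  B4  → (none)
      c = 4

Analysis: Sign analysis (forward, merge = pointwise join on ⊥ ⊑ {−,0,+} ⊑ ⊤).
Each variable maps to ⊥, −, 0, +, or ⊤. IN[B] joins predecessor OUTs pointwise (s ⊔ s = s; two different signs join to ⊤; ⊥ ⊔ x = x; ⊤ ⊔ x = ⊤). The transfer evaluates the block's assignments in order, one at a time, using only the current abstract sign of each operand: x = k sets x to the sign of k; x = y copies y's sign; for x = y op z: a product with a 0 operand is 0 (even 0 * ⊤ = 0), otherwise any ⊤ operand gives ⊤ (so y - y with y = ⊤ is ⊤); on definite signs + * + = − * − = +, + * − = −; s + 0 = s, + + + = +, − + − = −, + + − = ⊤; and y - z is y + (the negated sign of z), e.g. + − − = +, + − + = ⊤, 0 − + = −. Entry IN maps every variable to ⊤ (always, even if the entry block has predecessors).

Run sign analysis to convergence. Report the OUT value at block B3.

Answer: {a: ⊤, b: +, c: ⊤, d: ⊤, e: ⊤, f: ⊤}

Working:
Per-block solution:
  B0:  IN=(all ⊤)  OUT=(all ⊤)
  B1:  IN=(all ⊤)  OUT=(all ⊤)
  B2:  IN=(all ⊤)  OUT=(all ⊤)
  B3:  IN=(all ⊤)  OUT={b:+; rest ⊤}
  B4:  IN={b:+; rest ⊤}  OUT={b:+, c:+; rest ⊤}

Merge at B3: IN[B3] = OUT[B2] = {a: ⊤, b: ⊤, c: ⊤, d: ⊤, e: ⊤, f: ⊤}
Applying B3's transfer function to that IN value gives OUT[B3] (row B3 above).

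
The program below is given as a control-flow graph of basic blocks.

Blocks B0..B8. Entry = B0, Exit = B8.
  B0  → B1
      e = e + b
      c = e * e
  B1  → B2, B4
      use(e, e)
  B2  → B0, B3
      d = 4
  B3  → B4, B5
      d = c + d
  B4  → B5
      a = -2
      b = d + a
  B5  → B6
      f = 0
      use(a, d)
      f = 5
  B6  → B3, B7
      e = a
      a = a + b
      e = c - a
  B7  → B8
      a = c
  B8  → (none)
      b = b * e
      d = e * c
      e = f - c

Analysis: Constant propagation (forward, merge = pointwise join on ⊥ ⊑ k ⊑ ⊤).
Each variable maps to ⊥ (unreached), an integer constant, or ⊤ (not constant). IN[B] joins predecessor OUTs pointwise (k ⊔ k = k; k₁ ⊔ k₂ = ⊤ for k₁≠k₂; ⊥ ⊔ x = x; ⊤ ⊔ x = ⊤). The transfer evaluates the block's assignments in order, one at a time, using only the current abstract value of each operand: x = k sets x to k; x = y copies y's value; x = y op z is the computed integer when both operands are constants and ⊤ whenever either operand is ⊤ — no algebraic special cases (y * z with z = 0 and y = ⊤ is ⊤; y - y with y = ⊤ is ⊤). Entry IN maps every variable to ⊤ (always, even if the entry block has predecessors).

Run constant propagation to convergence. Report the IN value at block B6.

Answer: {a: ⊤, b: ⊤, c: ⊤, d: ⊤, e: ⊤, f: 5}

Working:
Converged values:
  B0:  IN=(all ⊤)  OUT=(all ⊤)
  B1:  IN=(all ⊤)  OUT=(all ⊤)
  B2:  IN=(all ⊤)  OUT={d:4; rest ⊤}
  B3:  IN=(all ⊤)  OUT=(all ⊤)
  B4:  IN=(all ⊤)  OUT={a:-2; rest ⊤}
  B5:  IN=(all ⊤)  OUT={f:5; rest ⊤}
  B6:  IN={f:5; rest ⊤}  OUT={f:5; rest ⊤}
  B7:  IN={f:5; rest ⊤}  OUT={f:5; rest ⊤}
  B8:  IN={f:5; rest ⊤}  OUT={f:5; rest ⊤}

Merge at B6: IN[B6] = OUT[B5] = {a: ⊤, b: ⊤, c: ⊤, d: ⊤, e: ⊤, f: 5}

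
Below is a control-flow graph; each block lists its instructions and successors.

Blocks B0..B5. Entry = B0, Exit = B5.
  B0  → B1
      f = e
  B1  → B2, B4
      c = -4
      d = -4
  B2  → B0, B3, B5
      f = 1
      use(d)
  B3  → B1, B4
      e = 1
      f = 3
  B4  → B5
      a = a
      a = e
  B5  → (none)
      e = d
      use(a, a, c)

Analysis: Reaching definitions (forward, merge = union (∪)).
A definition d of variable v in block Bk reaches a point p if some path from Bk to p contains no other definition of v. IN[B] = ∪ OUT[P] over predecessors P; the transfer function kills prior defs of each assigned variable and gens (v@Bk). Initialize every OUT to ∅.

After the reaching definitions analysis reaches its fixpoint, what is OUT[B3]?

Fixpoint table:
  B0: | IN={c@B1, d@B1, e@B3, f@B2} | OUT={c@B1, d@B1, e@B3, f@B0}
  B1: | IN={c@B1, d@B1, e@B3, f@B0, f@B3} | OUT={c@B1, d@B1, e@B3, f@B0, f@B3}
  B2: | IN={c@B1, d@B1, e@B3, f@B0, f@B3} | OUT={c@B1, d@B1, e@B3, f@B2}
  B3: | IN={c@B1, d@B1, e@B3, f@B2} | OUT={c@B1, d@B1, e@B3, f@B3}
  B4: | IN={c@B1, d@B1, e@B3, f@B0, f@B3} | OUT={a@B4, c@B1, d@B1, e@B3, f@B0, f@B3}
  B5: | IN={a@B4, c@B1, d@B1, e@B3, f@B0, f@B2, f@B3} | OUT={a@B4, c@B1, d@B1, e@B5, f@B0, f@B2, f@B3}

Merge at B3: IN[B3] = OUT[B2] = {c@B1, d@B1, e@B3, f@B2}
Applying B3's transfer function to that IN value gives OUT[B3] (row B3 above).

Answer: {c@B1, d@B1, e@B3, f@B3}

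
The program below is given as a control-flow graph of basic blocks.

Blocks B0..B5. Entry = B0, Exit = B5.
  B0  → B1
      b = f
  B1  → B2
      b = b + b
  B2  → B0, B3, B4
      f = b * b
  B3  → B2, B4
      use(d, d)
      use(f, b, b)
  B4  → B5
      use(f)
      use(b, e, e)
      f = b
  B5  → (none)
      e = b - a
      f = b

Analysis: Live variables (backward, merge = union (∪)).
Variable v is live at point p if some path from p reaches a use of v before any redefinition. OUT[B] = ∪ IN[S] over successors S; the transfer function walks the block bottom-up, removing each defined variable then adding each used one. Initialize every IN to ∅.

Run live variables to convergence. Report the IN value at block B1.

Converged values:
  B0:   IN={a, d, e, f}   OUT={a, b, d, e}
  B1:   IN={a, b, d, e}   OUT={a, b, d, e}
  B2:   IN={a, b, d, e}   OUT={a, b, d, e, f}
  B3:   IN={a, b, d, e, f}   OUT={a, b, d, e, f}
  B4:   IN={a, b, e, f}   OUT={a, b}
  B5:   IN={a, b}   OUT={}

Merge at B1: OUT[B1] = IN[B2] = {a, b, d, e}
Applying B1's transfer function to that OUT value gives IN[B1] (row B1 above).

Answer: {a, b, d, e}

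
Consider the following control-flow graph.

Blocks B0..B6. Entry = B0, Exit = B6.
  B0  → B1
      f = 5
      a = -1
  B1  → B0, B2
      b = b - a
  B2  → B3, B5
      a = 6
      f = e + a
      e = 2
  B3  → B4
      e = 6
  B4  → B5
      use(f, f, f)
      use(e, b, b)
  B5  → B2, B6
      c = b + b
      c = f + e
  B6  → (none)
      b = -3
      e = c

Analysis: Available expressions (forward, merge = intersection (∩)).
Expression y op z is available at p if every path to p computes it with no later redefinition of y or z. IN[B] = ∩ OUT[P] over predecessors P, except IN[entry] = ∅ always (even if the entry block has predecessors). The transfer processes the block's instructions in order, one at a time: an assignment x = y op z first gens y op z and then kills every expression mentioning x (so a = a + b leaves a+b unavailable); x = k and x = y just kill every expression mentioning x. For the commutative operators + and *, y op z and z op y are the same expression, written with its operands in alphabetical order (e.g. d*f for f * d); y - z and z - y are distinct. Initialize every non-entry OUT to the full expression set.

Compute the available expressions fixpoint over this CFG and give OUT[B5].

Answer: {b+b, e+f}

Derivation:
Converged values:
  B0: | IN={} | OUT={}
  B1: | IN={} | OUT={}
  B2: | IN={} | OUT={}
  B3: | IN={} | OUT={}
  B4: | IN={} | OUT={}
  B5: | IN={} | OUT={b+b, e+f}
  B6: | IN={b+b, e+f} | OUT={}

Merge at B5: IN[B5] = OUT[B2] ∩ OUT[B4] = {}
Applying B5's transfer function to that IN value gives OUT[B5] (row B5 above).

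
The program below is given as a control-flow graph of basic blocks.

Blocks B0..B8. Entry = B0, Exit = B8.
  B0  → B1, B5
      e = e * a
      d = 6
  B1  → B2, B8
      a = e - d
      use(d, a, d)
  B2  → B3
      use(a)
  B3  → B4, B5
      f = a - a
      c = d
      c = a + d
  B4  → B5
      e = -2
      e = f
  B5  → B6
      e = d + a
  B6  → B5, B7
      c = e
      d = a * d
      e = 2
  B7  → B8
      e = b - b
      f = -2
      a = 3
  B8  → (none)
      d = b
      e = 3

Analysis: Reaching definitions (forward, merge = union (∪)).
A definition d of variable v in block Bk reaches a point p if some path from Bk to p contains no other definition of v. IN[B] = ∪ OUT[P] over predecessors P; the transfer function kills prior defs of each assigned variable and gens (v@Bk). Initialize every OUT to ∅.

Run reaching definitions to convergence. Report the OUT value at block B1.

Fixpoint table:
  B0: | IN={} | OUT={d@B0, e@B0}
  B1: | IN={d@B0, e@B0} | OUT={a@B1, d@B0, e@B0}
  B2: | IN={a@B1, d@B0, e@B0} | OUT={a@B1, d@B0, e@B0}
  B3: | IN={a@B1, d@B0, e@B0} | OUT={a@B1, c@B3, d@B0, e@B0, f@B3}
  B4: | IN={a@B1, c@B3, d@B0, e@B0, f@B3} | OUT={a@B1, c@B3, d@B0, e@B4, f@B3}
  B5: | IN={a@B1, c@B3, c@B6, d@B0, d@B6, e@B0, e@B4, e@B6, f@B3} | OUT={a@B1, c@B3, c@B6, d@B0, d@B6, e@B5, f@B3}
  B6: | IN={a@B1, c@B3, c@B6, d@B0, d@B6, e@B5, f@B3} | OUT={a@B1, c@B6, d@B6, e@B6, f@B3}
  B7: | IN={a@B1, c@B6, d@B6, e@B6, f@B3} | OUT={a@B7, c@B6, d@B6, e@B7, f@B7}
  B8: | IN={a@B1, a@B7, c@B6, d@B0, d@B6, e@B0, e@B7, f@B7} | OUT={a@B1, a@B7, c@B6, d@B8, e@B8, f@B7}

Merge at B1: IN[B1] = OUT[B0] = {d@B0, e@B0}
Applying B1's transfer function to that IN value gives OUT[B1] (row B1 above).

Answer: {a@B1, d@B0, e@B0}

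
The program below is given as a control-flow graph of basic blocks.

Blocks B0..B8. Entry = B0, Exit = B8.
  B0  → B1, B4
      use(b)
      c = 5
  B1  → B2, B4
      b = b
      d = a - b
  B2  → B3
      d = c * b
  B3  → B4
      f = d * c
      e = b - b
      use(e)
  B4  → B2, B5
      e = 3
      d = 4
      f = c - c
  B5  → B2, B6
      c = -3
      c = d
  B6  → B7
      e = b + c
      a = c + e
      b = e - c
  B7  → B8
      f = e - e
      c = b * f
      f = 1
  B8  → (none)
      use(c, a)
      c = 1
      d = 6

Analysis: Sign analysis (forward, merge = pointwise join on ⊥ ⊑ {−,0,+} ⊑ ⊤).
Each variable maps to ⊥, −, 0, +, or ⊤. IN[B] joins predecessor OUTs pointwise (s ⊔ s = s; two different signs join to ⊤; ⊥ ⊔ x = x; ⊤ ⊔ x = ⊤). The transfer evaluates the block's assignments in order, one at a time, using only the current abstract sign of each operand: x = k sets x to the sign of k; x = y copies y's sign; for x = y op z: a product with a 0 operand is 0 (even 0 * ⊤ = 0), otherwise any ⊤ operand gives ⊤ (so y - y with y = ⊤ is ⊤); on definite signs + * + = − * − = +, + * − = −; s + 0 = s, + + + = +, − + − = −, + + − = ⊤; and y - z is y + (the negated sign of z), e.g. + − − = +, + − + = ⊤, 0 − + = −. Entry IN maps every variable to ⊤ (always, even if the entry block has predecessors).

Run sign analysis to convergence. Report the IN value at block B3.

Answer: {a: ⊤, b: ⊤, c: +, d: ⊤, e: ⊤, f: ⊤}

Derivation:
Per-block solution:
  B0: | IN=(all ⊤) | OUT={c:+; rest ⊤}
  B1: | IN={c:+; rest ⊤} | OUT={c:+; rest ⊤}
  B2: | IN={c:+; rest ⊤} | OUT={c:+; rest ⊤}
  B3: | IN={c:+; rest ⊤} | OUT={c:+; rest ⊤}
  B4: | IN={c:+; rest ⊤} | OUT={c:+, d:+, e:+; rest ⊤}
  B5: | IN={c:+, d:+, e:+; rest ⊤} | OUT={c:+, d:+, e:+; rest ⊤}
  B6: | IN={c:+, d:+, e:+; rest ⊤} | OUT={c:+, d:+; rest ⊤}
  B7: | IN={c:+, d:+; rest ⊤} | OUT={d:+, f:+; rest ⊤}
  B8: | IN={d:+, f:+; rest ⊤} | OUT={c:+, d:+, f:+; rest ⊤}

Merge at B3: IN[B3] = OUT[B2] = {a: ⊤, b: ⊤, c: +, d: ⊤, e: ⊤, f: ⊤}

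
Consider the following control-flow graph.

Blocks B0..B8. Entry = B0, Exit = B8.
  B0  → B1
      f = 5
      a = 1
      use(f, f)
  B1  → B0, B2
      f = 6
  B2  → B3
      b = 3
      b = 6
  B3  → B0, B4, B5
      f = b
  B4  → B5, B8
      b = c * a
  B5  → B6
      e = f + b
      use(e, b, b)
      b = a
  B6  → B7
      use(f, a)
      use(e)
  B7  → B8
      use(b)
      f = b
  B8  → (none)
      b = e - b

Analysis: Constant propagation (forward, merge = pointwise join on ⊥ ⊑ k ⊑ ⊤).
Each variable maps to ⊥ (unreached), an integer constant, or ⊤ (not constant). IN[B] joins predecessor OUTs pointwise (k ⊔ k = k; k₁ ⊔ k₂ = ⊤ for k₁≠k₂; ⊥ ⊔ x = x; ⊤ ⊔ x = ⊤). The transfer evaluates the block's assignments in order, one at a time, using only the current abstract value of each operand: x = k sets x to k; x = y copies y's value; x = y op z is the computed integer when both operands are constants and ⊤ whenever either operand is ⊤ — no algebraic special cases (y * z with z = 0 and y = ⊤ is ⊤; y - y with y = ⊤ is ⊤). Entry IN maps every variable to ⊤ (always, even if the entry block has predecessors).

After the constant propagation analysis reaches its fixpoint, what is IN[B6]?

Answer: {a: 1, b: 1, c: ⊤, d: ⊤, e: ⊤, f: 6}

Working:
Per-block solution:
  B0:   IN=(all ⊤)   OUT={a:1, f:5; rest ⊤}
  B1:   IN={a:1, f:5; rest ⊤}   OUT={a:1, f:6; rest ⊤}
  B2:   IN={a:1, f:6; rest ⊤}   OUT={a:1, b:6, f:6; rest ⊤}
  B3:   IN={a:1, b:6, f:6; rest ⊤}   OUT={a:1, b:6, f:6; rest ⊤}
  B4:   IN={a:1, b:6, f:6; rest ⊤}   OUT={a:1, f:6; rest ⊤}
  B5:   IN={a:1, f:6; rest ⊤}   OUT={a:1, b:1, f:6; rest ⊤}
  B6:   IN={a:1, b:1, f:6; rest ⊤}   OUT={a:1, b:1, f:6; rest ⊤}
  B7:   IN={a:1, b:1, f:6; rest ⊤}   OUT={a:1, b:1, f:1; rest ⊤}
  B8:   IN={a:1; rest ⊤}   OUT={a:1; rest ⊤}

Merge at B6: IN[B6] = OUT[B5] = {a: 1, b: 1, c: ⊤, d: ⊤, e: ⊤, f: 6}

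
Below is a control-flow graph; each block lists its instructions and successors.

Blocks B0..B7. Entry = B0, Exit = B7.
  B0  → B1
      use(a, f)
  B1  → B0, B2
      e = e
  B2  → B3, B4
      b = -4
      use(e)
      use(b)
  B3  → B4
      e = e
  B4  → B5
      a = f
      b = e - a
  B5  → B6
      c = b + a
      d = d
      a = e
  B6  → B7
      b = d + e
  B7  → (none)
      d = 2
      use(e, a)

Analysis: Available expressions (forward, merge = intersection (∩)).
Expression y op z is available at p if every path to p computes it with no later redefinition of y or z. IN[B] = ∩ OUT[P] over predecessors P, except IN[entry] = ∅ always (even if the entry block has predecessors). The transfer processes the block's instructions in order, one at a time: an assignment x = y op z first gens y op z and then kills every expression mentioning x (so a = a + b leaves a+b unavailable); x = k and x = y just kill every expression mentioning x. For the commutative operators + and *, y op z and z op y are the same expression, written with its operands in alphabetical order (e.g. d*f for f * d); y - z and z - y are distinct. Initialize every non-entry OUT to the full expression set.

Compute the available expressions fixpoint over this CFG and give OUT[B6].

Fixpoint table:
  B0:   IN={}   OUT={}
  B1:   IN={}   OUT={}
  B2:   IN={}   OUT={}
  B3:   IN={}   OUT={}
  B4:   IN={}   OUT={e-a}
  B5:   IN={e-a}   OUT={}
  B6:   IN={}   OUT={d+e}
  B7:   IN={d+e}   OUT={}

Merge at B6: IN[B6] = OUT[B5] = {}
Applying B6's transfer function to that IN value gives OUT[B6] (row B6 above).

Answer: {d+e}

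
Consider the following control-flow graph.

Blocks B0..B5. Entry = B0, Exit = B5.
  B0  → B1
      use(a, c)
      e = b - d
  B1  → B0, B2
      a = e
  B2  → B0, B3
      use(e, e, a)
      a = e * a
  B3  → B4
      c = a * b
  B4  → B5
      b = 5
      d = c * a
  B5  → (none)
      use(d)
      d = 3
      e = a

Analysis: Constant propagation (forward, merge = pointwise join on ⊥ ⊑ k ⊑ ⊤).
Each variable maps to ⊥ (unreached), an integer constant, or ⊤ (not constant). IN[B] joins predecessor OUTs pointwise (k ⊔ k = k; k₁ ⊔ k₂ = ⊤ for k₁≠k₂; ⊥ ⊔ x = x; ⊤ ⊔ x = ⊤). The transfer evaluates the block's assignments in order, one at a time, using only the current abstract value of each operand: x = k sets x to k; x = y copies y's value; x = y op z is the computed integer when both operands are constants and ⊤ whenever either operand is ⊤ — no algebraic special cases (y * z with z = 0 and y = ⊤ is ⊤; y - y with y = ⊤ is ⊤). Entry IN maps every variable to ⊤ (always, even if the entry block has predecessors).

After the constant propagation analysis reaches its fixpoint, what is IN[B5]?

Answer: {a: ⊤, b: 5, c: ⊤, d: ⊤, e: ⊤, f: ⊤}

Trace:
Per-block solution:
  B0:  IN=(all ⊤)  OUT=(all ⊤)
  B1:  IN=(all ⊤)  OUT=(all ⊤)
  B2:  IN=(all ⊤)  OUT=(all ⊤)
  B3:  IN=(all ⊤)  OUT=(all ⊤)
  B4:  IN=(all ⊤)  OUT={b:5; rest ⊤}
  B5:  IN={b:5; rest ⊤}  OUT={b:5, d:3; rest ⊤}

Merge at B5: IN[B5] = OUT[B4] = {a: ⊤, b: 5, c: ⊤, d: ⊤, e: ⊤, f: ⊤}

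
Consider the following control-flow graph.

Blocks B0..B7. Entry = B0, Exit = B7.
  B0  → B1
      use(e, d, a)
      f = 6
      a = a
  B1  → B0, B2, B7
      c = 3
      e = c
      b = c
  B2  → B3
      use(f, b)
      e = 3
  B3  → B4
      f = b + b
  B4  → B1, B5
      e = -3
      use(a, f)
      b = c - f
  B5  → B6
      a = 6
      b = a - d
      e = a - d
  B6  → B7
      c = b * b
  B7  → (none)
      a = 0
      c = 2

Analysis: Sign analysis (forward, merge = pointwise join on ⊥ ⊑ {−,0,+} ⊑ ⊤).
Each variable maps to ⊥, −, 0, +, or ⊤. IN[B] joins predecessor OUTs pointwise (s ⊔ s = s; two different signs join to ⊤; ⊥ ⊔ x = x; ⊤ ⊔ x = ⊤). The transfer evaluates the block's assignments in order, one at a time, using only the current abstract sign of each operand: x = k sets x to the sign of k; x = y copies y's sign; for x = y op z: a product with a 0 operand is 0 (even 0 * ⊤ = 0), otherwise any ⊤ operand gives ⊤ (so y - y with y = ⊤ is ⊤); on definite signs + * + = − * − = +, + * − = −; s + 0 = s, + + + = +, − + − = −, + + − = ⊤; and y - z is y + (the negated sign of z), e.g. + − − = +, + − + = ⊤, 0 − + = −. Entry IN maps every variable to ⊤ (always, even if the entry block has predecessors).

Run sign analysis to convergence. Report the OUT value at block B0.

Answer: {a: ⊤, b: ⊤, c: ⊤, d: ⊤, e: ⊤, f: +}

Derivation:
Fixpoint table:
  B0: | IN=(all ⊤) | OUT={f:+; rest ⊤}
  B1: | IN={f:+; rest ⊤} | OUT={b:+, c:+, e:+, f:+; rest ⊤}
  B2: | IN={b:+, c:+, e:+, f:+; rest ⊤} | OUT={b:+, c:+, e:+, f:+; rest ⊤}
  B3: | IN={b:+, c:+, e:+, f:+; rest ⊤} | OUT={b:+, c:+, e:+, f:+; rest ⊤}
  B4: | IN={b:+, c:+, e:+, f:+; rest ⊤} | OUT={c:+, e:-, f:+; rest ⊤}
  B5: | IN={c:+, e:-, f:+; rest ⊤} | OUT={a:+, c:+, f:+; rest ⊤}
  B6: | IN={a:+, c:+, f:+; rest ⊤} | OUT={a:+, f:+; rest ⊤}
  B7: | IN={f:+; rest ⊤} | OUT={a:0, c:+, f:+; rest ⊤}

Merge at B0 (entry node, so the boundary value (all ⊤) is joined with the incoming edge(s)): IN[B0] = (all ⊤) ⊔ OUT[B1] = {a: ⊤, b: ⊤, c: ⊤, d: ⊤, e: ⊤, f: ⊤}
Applying B0's transfer function to that IN value gives OUT[B0] (row B0 above).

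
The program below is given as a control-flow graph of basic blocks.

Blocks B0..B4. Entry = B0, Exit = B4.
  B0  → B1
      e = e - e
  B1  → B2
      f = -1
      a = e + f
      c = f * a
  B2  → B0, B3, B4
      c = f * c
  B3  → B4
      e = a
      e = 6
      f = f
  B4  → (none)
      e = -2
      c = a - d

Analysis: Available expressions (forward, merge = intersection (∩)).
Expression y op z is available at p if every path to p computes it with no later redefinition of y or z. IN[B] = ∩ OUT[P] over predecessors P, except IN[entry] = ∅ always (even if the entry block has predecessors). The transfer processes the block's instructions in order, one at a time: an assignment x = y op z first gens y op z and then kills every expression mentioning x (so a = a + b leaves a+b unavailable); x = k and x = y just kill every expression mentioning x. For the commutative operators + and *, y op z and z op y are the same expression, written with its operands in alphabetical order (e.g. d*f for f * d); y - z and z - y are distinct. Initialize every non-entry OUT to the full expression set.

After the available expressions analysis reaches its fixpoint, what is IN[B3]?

Answer: {a*f, e+f}

Trace:
Per-block solution:
  B0: | IN={} | OUT={}
  B1: | IN={} | OUT={a*f, e+f}
  B2: | IN={a*f, e+f} | OUT={a*f, e+f}
  B3: | IN={a*f, e+f} | OUT={}
  B4: | IN={} | OUT={a-d}

Merge at B3: IN[B3] = OUT[B2] = {a*f, e+f}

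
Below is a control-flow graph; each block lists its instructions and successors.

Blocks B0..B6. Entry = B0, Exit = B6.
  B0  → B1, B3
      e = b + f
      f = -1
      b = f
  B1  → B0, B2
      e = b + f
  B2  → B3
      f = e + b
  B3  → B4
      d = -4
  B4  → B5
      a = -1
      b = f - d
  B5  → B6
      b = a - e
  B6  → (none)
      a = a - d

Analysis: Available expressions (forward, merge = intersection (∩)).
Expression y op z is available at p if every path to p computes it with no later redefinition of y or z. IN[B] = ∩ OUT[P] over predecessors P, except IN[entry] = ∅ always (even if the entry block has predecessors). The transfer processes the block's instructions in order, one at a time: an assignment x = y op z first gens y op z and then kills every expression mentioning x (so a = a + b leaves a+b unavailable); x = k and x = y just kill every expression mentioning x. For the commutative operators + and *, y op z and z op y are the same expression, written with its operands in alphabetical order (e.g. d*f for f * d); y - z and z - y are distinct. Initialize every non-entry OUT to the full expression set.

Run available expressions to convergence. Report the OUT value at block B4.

Answer: {f-d}

Trace:
Fixpoint table:
  B0: | IN={} | OUT={}
  B1: | IN={} | OUT={b+f}
  B2: | IN={b+f} | OUT={b+e}
  B3: | IN={} | OUT={}
  B4: | IN={} | OUT={f-d}
  B5: | IN={f-d} | OUT={a-e, f-d}
  B6: | IN={a-e, f-d} | OUT={f-d}

Merge at B4: IN[B4] = OUT[B3] = {}
Applying B4's transfer function to that IN value gives OUT[B4] (row B4 above).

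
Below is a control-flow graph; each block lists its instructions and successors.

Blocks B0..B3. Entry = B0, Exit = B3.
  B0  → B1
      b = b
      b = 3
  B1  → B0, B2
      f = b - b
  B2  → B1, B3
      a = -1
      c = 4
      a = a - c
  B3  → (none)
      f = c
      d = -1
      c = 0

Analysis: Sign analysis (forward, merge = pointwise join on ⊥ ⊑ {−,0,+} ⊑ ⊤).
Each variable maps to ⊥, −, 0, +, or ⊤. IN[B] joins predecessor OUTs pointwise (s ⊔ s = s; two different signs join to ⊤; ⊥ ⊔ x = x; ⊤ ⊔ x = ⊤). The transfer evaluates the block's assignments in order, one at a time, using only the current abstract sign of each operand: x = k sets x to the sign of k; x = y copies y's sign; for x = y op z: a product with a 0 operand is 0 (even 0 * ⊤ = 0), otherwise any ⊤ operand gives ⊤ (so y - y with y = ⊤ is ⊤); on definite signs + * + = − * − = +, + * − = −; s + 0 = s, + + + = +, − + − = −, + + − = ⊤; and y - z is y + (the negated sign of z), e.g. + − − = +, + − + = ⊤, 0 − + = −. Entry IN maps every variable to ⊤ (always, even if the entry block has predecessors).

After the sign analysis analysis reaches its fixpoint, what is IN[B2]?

Answer: {a: ⊤, b: +, c: ⊤, d: ⊤, e: ⊤, f: ⊤}

Working:
Per-block solution:
  B0:   IN=(all ⊤)   OUT={b:+; rest ⊤}
  B1:   IN={b:+; rest ⊤}   OUT={b:+; rest ⊤}
  B2:   IN={b:+; rest ⊤}   OUT={a:-, b:+, c:+; rest ⊤}
  B3:   IN={a:-, b:+, c:+; rest ⊤}   OUT={a:-, b:+, c:0, d:-, f:+; rest ⊤}

Merge at B2: IN[B2] = OUT[B1] = {a: ⊤, b: +, c: ⊤, d: ⊤, e: ⊤, f: ⊤}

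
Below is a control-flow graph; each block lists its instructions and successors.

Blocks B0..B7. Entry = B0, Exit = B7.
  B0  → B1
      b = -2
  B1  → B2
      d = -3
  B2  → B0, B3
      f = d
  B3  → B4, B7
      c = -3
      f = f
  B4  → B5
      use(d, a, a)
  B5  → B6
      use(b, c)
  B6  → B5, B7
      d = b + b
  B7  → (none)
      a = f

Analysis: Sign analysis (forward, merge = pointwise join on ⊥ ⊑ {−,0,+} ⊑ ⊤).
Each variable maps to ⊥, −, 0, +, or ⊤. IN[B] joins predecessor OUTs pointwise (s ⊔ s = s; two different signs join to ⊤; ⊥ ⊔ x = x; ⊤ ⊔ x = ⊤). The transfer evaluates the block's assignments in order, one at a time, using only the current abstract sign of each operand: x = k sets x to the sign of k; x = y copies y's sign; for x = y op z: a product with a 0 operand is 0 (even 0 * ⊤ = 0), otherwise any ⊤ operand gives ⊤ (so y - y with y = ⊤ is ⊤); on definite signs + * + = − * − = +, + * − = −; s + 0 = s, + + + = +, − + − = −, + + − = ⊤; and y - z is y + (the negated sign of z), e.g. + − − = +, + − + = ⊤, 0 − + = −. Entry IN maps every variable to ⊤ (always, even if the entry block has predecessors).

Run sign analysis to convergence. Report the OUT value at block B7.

Answer: {a: -, b: -, c: -, d: -, e: ⊤, f: -}

Working:
Per-block solution:
  B0:  IN=(all ⊤)  OUT={b:-; rest ⊤}
  B1:  IN={b:-; rest ⊤}  OUT={b:-, d:-; rest ⊤}
  B2:  IN={b:-, d:-; rest ⊤}  OUT={b:-, d:-, f:-; rest ⊤}
  B3:  IN={b:-, d:-, f:-; rest ⊤}  OUT={b:-, c:-, d:-, f:-; rest ⊤}
  B4:  IN={b:-, c:-, d:-, f:-; rest ⊤}  OUT={b:-, c:-, d:-, f:-; rest ⊤}
  B5:  IN={b:-, c:-, d:-, f:-; rest ⊤}  OUT={b:-, c:-, d:-, f:-; rest ⊤}
  B6:  IN={b:-, c:-, d:-, f:-; rest ⊤}  OUT={b:-, c:-, d:-, f:-; rest ⊤}
  B7:  IN={b:-, c:-, d:-, f:-; rest ⊤}  OUT={a:-, b:-, c:-, d:-, f:-; rest ⊤}

Merge at B7: IN[B7] = OUT[B3] ⊔ OUT[B6] = {a: ⊤, b: -, c: -, d: -, e: ⊤, f: -}
Applying B7's transfer function to that IN value gives OUT[B7] (row B7 above).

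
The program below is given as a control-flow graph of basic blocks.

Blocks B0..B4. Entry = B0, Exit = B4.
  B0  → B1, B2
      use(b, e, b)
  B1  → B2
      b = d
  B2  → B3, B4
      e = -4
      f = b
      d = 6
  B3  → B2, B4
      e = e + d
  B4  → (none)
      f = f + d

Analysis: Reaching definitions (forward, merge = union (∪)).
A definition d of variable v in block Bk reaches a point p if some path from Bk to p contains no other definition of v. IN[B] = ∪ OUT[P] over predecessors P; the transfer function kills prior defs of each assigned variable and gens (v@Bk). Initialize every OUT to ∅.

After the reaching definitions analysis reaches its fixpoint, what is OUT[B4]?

Answer: {b@B1, d@B2, e@B2, e@B3, f@B4}

Trace:
Per-block solution:
  B0:  IN={}  OUT={}
  B1:  IN={}  OUT={b@B1}
  B2:  IN={b@B1, d@B2, e@B3, f@B2}  OUT={b@B1, d@B2, e@B2, f@B2}
  B3:  IN={b@B1, d@B2, e@B2, f@B2}  OUT={b@B1, d@B2, e@B3, f@B2}
  B4:  IN={b@B1, d@B2, e@B2, e@B3, f@B2}  OUT={b@B1, d@B2, e@B2, e@B3, f@B4}

Merge at B4: IN[B4] = OUT[B2] ⊔ OUT[B3] = {b@B1, d@B2, e@B2, e@B3, f@B2}
Applying B4's transfer function to that IN value gives OUT[B4] (row B4 above).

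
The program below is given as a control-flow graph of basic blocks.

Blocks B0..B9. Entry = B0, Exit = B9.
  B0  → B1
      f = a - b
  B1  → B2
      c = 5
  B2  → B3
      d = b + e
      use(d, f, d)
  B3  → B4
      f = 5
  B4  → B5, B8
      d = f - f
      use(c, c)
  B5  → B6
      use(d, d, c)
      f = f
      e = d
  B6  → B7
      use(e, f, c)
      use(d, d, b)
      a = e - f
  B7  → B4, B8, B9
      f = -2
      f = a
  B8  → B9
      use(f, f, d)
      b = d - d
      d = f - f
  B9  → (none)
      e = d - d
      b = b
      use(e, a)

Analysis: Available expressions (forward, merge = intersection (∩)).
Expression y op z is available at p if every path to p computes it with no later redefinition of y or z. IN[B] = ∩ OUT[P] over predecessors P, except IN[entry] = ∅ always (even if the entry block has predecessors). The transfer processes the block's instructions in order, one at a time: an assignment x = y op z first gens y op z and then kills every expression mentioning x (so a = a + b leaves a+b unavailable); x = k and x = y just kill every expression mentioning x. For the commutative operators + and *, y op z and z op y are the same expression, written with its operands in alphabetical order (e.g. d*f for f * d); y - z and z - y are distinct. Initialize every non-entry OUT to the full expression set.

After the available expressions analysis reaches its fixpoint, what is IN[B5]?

Converged values:
  B0:  IN={}  OUT={a-b}
  B1:  IN={a-b}  OUT={a-b}
  B2:  IN={a-b}  OUT={a-b, b+e}
  B3:  IN={a-b, b+e}  OUT={a-b, b+e}
  B4:  IN={}  OUT={f-f}
  B5:  IN={f-f}  OUT={}
  B6:  IN={}  OUT={e-f}
  B7:  IN={e-f}  OUT={}
  B8:  IN={}  OUT={f-f}
  B9:  IN={}  OUT={d-d}

Merge at B5: IN[B5] = OUT[B4] = {f-f}

Answer: {f-f}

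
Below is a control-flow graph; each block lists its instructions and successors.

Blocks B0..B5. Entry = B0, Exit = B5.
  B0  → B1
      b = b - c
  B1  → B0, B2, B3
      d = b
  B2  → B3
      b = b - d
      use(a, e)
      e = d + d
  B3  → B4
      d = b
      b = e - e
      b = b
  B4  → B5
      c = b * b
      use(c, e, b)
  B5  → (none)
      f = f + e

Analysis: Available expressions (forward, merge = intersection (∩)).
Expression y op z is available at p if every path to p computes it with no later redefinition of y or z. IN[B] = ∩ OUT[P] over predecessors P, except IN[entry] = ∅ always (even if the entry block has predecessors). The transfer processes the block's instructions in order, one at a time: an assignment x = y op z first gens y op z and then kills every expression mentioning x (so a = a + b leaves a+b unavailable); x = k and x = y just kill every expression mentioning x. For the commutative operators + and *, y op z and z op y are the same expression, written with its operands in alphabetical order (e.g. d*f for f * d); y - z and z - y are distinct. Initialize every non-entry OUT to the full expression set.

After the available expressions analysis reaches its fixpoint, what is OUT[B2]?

Per-block solution:
  B0:   IN={}   OUT={}
  B1:   IN={}   OUT={}
  B2:   IN={}   OUT={d+d}
  B3:   IN={}   OUT={e-e}
  B4:   IN={e-e}   OUT={b*b, e-e}
  B5:   IN={b*b, e-e}   OUT={b*b, e-e}

Merge at B2: IN[B2] = OUT[B1] = {}
Applying B2's transfer function to that IN value gives OUT[B2] (row B2 above).

Answer: {d+d}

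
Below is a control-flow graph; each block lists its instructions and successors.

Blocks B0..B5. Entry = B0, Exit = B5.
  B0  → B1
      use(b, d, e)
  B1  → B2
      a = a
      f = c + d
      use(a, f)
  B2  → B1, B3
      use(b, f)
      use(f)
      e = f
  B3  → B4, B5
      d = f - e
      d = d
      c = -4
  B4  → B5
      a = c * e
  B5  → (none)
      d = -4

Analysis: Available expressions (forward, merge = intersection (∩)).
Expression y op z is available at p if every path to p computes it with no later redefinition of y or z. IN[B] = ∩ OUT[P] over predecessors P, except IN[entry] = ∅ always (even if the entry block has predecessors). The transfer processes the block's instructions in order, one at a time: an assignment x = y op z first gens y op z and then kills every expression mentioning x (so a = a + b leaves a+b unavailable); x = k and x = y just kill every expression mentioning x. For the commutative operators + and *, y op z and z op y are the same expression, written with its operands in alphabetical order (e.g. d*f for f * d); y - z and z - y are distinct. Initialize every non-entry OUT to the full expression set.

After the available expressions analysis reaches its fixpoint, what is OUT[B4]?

Per-block solution:
  B0:   IN={}   OUT={}
  B1:   IN={}   OUT={c+d}
  B2:   IN={c+d}   OUT={c+d}
  B3:   IN={c+d}   OUT={f-e}
  B4:   IN={f-e}   OUT={c*e, f-e}
  B5:   IN={f-e}   OUT={f-e}

Merge at B4: IN[B4] = OUT[B3] = {f-e}
Applying B4's transfer function to that IN value gives OUT[B4] (row B4 above).

Answer: {c*e, f-e}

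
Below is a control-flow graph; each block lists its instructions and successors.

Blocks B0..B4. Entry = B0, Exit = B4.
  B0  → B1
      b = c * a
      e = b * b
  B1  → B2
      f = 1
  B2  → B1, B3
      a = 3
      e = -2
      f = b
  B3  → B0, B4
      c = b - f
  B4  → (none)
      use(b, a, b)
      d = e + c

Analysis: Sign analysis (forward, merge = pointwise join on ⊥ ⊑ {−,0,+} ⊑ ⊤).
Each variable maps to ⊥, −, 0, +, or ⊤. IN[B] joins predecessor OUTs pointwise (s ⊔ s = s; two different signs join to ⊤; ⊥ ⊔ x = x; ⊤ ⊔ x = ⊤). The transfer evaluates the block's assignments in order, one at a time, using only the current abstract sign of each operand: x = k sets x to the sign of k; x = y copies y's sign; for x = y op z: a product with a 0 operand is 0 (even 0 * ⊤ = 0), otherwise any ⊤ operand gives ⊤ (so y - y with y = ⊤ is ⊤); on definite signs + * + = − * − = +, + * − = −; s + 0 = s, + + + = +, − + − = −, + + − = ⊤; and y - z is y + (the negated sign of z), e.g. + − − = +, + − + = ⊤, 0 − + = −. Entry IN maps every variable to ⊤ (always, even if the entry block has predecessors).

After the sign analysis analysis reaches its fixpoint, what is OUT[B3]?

Converged values:
  B0:  IN=(all ⊤)  OUT=(all ⊤)
  B1:  IN=(all ⊤)  OUT={f:+; rest ⊤}
  B2:  IN={f:+; rest ⊤}  OUT={a:+, e:-; rest ⊤}
  B3:  IN={a:+, e:-; rest ⊤}  OUT={a:+, e:-; rest ⊤}
  B4:  IN={a:+, e:-; rest ⊤}  OUT={a:+, e:-; rest ⊤}

Merge at B3: IN[B3] = OUT[B2] = {a: +, b: ⊤, c: ⊤, d: ⊤, e: -, f: ⊤}
Applying B3's transfer function to that IN value gives OUT[B3] (row B3 above).

Answer: {a: +, b: ⊤, c: ⊤, d: ⊤, e: -, f: ⊤}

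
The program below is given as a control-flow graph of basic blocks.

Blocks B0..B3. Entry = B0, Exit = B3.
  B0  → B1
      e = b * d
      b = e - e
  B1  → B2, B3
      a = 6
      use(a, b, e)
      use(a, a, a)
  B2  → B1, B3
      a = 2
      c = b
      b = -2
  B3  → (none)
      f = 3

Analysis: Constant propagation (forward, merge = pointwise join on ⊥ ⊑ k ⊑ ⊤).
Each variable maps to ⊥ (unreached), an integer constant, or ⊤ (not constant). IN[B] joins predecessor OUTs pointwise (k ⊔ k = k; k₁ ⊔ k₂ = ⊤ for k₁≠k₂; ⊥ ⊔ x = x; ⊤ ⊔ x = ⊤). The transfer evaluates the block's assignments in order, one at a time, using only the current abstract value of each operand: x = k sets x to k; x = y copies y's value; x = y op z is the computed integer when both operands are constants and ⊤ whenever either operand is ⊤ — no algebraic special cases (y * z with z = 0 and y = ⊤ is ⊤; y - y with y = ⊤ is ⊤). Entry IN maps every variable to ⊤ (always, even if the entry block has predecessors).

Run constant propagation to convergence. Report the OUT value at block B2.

Fixpoint table:
  B0:  IN=(all ⊤)  OUT=(all ⊤)
  B1:  IN=(all ⊤)  OUT={a:6; rest ⊤}
  B2:  IN={a:6; rest ⊤}  OUT={a:2, b:-2; rest ⊤}
  B3:  IN=(all ⊤)  OUT={f:3; rest ⊤}

Merge at B2: IN[B2] = OUT[B1] = {a: 6, b: ⊤, c: ⊤, d: ⊤, e: ⊤, f: ⊤}
Applying B2's transfer function to that IN value gives OUT[B2] (row B2 above).

Answer: {a: 2, b: -2, c: ⊤, d: ⊤, e: ⊤, f: ⊤}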